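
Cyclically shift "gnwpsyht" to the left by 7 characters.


Input: 'gnwpsyht', shift = 7
Operation: split at index 7 and swap parts
Front part s[0:7] = 'gnwpsyh'
Back part s[7:] = 't'
Rotated = back + front = 't' + 'gnwpsyh'
Result: tgnwpsyh


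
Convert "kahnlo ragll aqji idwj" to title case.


Input string: 'kahnlo ragll aqji idwj'
Operation: capitalize first letter of each word
Word transformations: 'kahnlo'->'Kahnlo', 'ragll'->'Ragll', 'aqji'->'Aqji', 'idwj'->'Idwj'
Result: Kahnlo Ragll Aqji Idwj


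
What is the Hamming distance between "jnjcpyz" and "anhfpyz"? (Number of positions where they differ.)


String 1: 'jnjcpyz'
String 2: 'anhfpyz'
Compare each position: pos 0: 'j'!='a', pos 1: 'n'=='n', pos 2: 'j'!='h', pos 3: 'c'!='f', pos 4: 'p'=='p', pos 5: 'y'=='y', pos 6: 'z'=='z'
Differing positions: 3
Hamming distance: 3


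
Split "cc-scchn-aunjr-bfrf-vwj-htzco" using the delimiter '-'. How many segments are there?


Input string: 'cc-scchn-aunjr-bfrf-vwj-htzco'
Delimiter: '-'
Split result: 'cc', 'scchn', 'aunjr', 'bfrf', 'vwj', 'htzco'
Number of parts: 6


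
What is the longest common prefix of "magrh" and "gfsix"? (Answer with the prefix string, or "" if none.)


String 1: 'magrh'
String 2: 'gfsix'
Compare position by position:
pos 0: 'm' vs 'g' differ -> stop
Longest common prefix: "" (length 0)


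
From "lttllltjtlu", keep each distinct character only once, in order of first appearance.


Input: 'lttllltjtlu'
Operation: keep first occurrence of each character
Scan: s[0]='l' new -> keep; s[1]='t' new -> keep; s[2]='t' seen -> skip; s[3]='l' seen -> skip; s[4]='l' seen -> skip; s[5]='l' seen -> skip; s[6]='t' seen -> skip; s[7]='j' new -> keep; s[8]='t' seen -> skip; s[9]='l' seen -> skip; s[10]='u' new -> keep
Result: ltju


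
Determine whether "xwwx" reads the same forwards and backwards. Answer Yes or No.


Input string: 'xwwx'
Reversed: 'xwwx'
Compare pairs: s[0]='x' vs s[3]='x' (match), s[1]='w' vs s[2]='w' (match)
Palindrome: Yes


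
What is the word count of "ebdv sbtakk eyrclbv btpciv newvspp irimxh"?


Input string: 'ebdv sbtakk eyrclbv btpciv newvspp irimxh'
Operation: split by spaces
Words found: 'ebdv', 'sbtakk', 'eyrclbv', 'btpciv', 'newvspp', 'irimxh'
Word count: 6


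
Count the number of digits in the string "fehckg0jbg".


Input string: 'fehckg0jbg'
Operation: count digit characters (0-9)
Scan: 'f', 'e', 'h', 'c', 'k', 'g', '0'(digit), 'j', 'b', 'g'
Digits found: 1
Result: 1


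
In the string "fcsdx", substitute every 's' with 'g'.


Input string: 'fcsdx'
Operation: replace 's' with 'g'
Positions of 's': 2
After replacement: fcgdx


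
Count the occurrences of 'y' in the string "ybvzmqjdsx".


Input string: 'ybvzmqjdsx'
Target character: 'y'
Scan each position: s[0]='y'
Matches found at indices: 0
Total: 1


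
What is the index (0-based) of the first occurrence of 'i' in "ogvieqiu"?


Input string: 'ogvieqiu'
Target: 'i'
Scanning left to right: s[0]='o', s[1]='g', s[2]='v', s[3]='i'
First match at index: 3


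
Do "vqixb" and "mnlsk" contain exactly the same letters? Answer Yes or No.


String 1: 'vqixb' -> sorted: 'biqvx'
String 2: 'mnlsk' -> sorted: 'klmns'
Compare sorted forms: 'biqvx' != 'klmns'
Anagram: No


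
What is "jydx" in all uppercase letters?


Input string: 'jydx'
Operation: convert each letter to uppercase
Mapping: 'j'->'J', 'y'->'Y', 'd'->'D', 'x'->'X'
Result: JYDX


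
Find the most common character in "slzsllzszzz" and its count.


Input: 'slzsllzszzz'
Operation: tally each character
Counts: 'l':3, 's':3, 'z':5
Maximum: 'z' appears 5 times


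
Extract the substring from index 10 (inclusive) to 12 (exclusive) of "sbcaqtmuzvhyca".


Input string: 'sbcaqtmuzvhyca'
Operation: slice [10:12]
Extract characters: s[10]='h', s[11]='y'
Result: hy


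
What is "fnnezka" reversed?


Input string: 'fnnezka'
Operation: reverse character order
Original order: 'f' -> 'n' -> 'n' -> 'e' -> 'z' -> 'k' -> 'a'
Reversed order: 'a' -> 'k' -> 'z' -> 'e' -> 'n' -> 'n' -> 'f'
Result: akzennf


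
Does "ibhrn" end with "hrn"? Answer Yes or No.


Input string: 'ibhrn'
Suffix to check: 'hrn'
Last 3 characters of input: 'hrn'
Match: True
Result: Yes


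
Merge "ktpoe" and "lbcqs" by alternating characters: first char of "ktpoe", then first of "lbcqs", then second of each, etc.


String 1: 'ktpoe'
String 2: 'lbcqs'
Operation: alternate characters
Pairs: 'k'+'l', 't'+'b', 'p'+'c', 'o'+'q', 'e'+'s'
Result: kltbpcoqes


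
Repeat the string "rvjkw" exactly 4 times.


Input string: 'rvjkw'
Operation: repeat 4 times
Concatenation: 'rvjkw' + 'rvjkw' + 'rvjkw' + 'rvjkw'
Result: rvjkwrvjkwrvjkwrvjkw


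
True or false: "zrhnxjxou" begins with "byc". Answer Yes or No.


Input string: 'zrhnxjxou'
Prefix to check: 'byc'
First 3 characters of input: 'zrh'
Match: False
Result: No


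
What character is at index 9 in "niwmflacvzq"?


Input string: 'niwmflacvzq'
Operation: get character at index 9
Index mapping: s[0]='n', s[1]='i', s[2]='w', s[3]='m', s[4]='f', s[5]='l', s[6]='a', s[7]='c', s[8]='v', s[9]='z'
Result: 'z'


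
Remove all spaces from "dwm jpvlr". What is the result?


Input string: 'dwm jpvlr'
Operation: remove all spaces
Words: 'dwm', 'jpvlr'
Join without spaces: dwmjpvlr


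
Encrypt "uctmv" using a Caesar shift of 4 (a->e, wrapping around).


Input: 'uctmv', shift = 4
Operation: for each letter, (position + 4) mod 26
Mapping: 'u'(20+4=24)->'y', 'c'(2+4=6)->'g', 't'(19+4=23)->'x', 'm'(12+4=16)->'q', 'v'(21+4=25)->'z'
Result: ygxqz


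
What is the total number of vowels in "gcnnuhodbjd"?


Input string: 'gcnnuhodbjd'
Operation: count vowels (a, e, i, o, u)
Scan: s[0]='g', s[1]='c', s[2]='n', s[3]='n', s[4]='u' (vowel), s[5]='h', s[6]='o' (vowel), s[7]='d', s[8]='b', s[9]='j', s[10]='d'
Vowels found: 2
Result: 2


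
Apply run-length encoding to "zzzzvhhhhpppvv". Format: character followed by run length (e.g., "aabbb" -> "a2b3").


Input: 'zzzzvhhhhpppvv'
Operation: identify consecutive runs
Runs: 'zzzz' -> z4, 'v' -> v1, 'hhhh' -> h4, 'ppp' -> p3, 'vv' -> v2
Encoded: z4v1h4p3v2


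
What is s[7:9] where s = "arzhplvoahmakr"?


Input string: 'arzhplvoahmakr'
Operation: slice [7:9]
Extract characters: s[7]='o', s[8]='a'
Result: oa


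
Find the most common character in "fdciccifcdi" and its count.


Input: 'fdciccifcdi'
Operation: tally each character
Counts: 'c':4, 'd':2, 'f':2, 'i':3
Maximum: 'c' appears 4 times


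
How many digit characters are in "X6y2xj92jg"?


Input string: 'X6y2xj92jg'
Operation: count digit characters (0-9)
Scan: 'X', '6'(digit), 'y', '2'(digit), 'x', 'j', '9'(digit), '2'(digit), 'j', 'g'
Digits found: 4
Result: 4


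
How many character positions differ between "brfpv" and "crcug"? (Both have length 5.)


String 1: 'brfpv'
String 2: 'crcug'
Compare each position: pos 0: 'b'!='c', pos 1: 'r'=='r', pos 2: 'f'!='c', pos 3: 'p'!='u', pos 4: 'v'!='g'
Differing positions: 4
Hamming distance: 4


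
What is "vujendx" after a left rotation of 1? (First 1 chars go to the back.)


Input: 'vujendx', shift = 1
Operation: split at index 1 and swap parts
Front part s[0:1] = 'v'
Back part s[1:] = 'ujendx'
Rotated = back + front = 'ujendx' + 'v'
Result: ujendxv


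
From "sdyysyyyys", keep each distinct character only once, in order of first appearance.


Input: 'sdyysyyyys'
Operation: keep first occurrence of each character
Scan: s[0]='s' new -> keep; s[1]='d' new -> keep; s[2]='y' new -> keep; s[3]='y' seen -> skip; s[4]='s' seen -> skip; s[5]='y' seen -> skip; s[6]='y' seen -> skip; s[7]='y' seen -> skip; s[8]='y' seen -> skip; s[9]='s' seen -> skip
Result: sdy


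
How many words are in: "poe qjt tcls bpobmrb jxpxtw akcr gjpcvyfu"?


Input string: 'poe qjt tcls bpobmrb jxpxtw akcr gjpcvyfu'
Operation: split by spaces
Words found: 'poe', 'qjt', 'tcls', 'bpobmrb', 'jxpxtw', 'akcr', 'gjpcvyfu'
Word count: 7


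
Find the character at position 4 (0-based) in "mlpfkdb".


Input string: 'mlpfkdb'
Operation: get character at index 4
Index mapping: s[0]='m', s[1]='l', s[2]='p', s[3]='f', s[4]='k'
Result: 'k'


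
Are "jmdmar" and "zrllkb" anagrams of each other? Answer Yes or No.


String 1: 'jmdmar' -> sorted: 'adjmmr'
String 2: 'zrllkb' -> sorted: 'bkllrz'
Compare sorted forms: 'adjmmr' != 'bkllrz'
Anagram: No


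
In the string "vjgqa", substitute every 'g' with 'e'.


Input string: 'vjgqa'
Operation: replace 'g' with 'e'
Positions of 'g': 2
After replacement: vjeqa


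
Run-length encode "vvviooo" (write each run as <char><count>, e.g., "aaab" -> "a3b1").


Input: 'vvviooo'
Operation: identify consecutive runs
Runs: 'vvv' -> v3, 'i' -> i1, 'ooo' -> o3
Encoded: v3i1o3


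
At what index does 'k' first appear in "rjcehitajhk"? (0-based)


Input string: 'rjcehitajhk'
Target: 'k'
Scanning left to right: s[0]='r', s[1]='j', s[2]='c', s[3]='e', s[4]='h', s[5]='i', s[6]='t', s[7]='a', s[8]='j', s[9]='h', s[10]='k'
First match at index: 10


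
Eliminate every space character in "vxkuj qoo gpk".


Input string: 'vxkuj qoo gpk'
Operation: remove all spaces
Words: 'vxkuj', 'qoo', 'gpk'
Join without spaces: vxkujqoogpk


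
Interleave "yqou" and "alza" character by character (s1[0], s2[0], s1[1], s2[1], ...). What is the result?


String 1: 'yqou'
String 2: 'alza'
Operation: alternate characters
Pairs: 'y'+'a', 'q'+'l', 'o'+'z', 'u'+'a'
Result: yaqlozua


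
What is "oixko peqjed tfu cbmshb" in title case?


Input string: 'oixko peqjed tfu cbmshb'
Operation: capitalize first letter of each word
Word transformations: 'oixko'->'Oixko', 'peqjed'->'Peqjed', 'tfu'->'Tfu', 'cbmshb'->'Cbmshb'
Result: Oixko Peqjed Tfu Cbmshb


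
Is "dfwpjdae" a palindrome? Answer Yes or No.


Input string: 'dfwpjdae'
Reversed: 'eadjpwfd'
Compare pairs: s[0]='d' vs s[7]='e' (mismatch), s[1]='f' vs s[6]='a' (mismatch), s[2]='w' vs s[5]='d' (mismatch), s[3]='p' vs s[4]='j' (mismatch)
Palindrome: No


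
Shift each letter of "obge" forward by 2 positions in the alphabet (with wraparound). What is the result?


Input: 'obge', shift = 2
Operation: for each letter, (position + 2) mod 26
Mapping: 'o'(14+2=16)->'q', 'b'(1+2=3)->'d', 'g'(6+2=8)->'i', 'e'(4+2=6)->'g'
Result: qdig


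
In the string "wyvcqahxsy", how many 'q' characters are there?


Input string: 'wyvcqahxsy'
Target character: 'q'
Scan each position: s[4]='q'
Matches found at indices: 4
Total: 1


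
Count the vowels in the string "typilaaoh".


Input string: 'typilaaoh'
Operation: count vowels (a, e, i, o, u)
Scan: s[0]='t', s[1]='y', s[2]='p', s[3]='i' (vowel), s[4]='l', s[5]='a' (vowel), s[6]='a' (vowel), s[7]='o' (vowel), s[8]='h'
Vowels found: 4
Result: 4


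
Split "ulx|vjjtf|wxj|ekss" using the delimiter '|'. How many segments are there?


Input string: 'ulx|vjjtf|wxj|ekss'
Delimiter: '|'
Split result: 'ulx', 'vjjtf', 'wxj', 'ekss'
Number of parts: 4


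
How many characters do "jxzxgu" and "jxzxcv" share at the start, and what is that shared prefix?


String 1: 'jxzxgu'
String 2: 'jxzxcv'
Compare position by position:
pos 0: 'j' vs 'j' match
pos 1: 'x' vs 'x' match
pos 2: 'z' vs 'z' match
pos 3: 'x' vs 'x' match
pos 4: 'g' vs 'c' differ -> stop
Longest common prefix: "jxzx" (length 4)


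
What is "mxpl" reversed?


Input string: 'mxpl'
Operation: reverse character order
Original order: 'm' -> 'x' -> 'p' -> 'l'
Reversed order: 'l' -> 'p' -> 'x' -> 'm'
Result: lpxm


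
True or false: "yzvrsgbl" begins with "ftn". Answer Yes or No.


Input string: 'yzvrsgbl'
Prefix to check: 'ftn'
First 3 characters of input: 'yzv'
Match: False
Result: No


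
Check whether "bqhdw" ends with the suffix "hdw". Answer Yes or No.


Input string: 'bqhdw'
Suffix to check: 'hdw'
Last 3 characters of input: 'hdw'
Match: True
Result: Yes


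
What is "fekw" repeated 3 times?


Input string: 'fekw'
Operation: repeat 3 times
Concatenation: 'fekw' + 'fekw' + 'fekw'
Result: fekwfekwfekw


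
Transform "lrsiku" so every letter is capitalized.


Input string: 'lrsiku'
Operation: convert each letter to uppercase
Mapping: 'l'->'L', 'r'->'R', 's'->'S', 'i'->'I', 'k'->'K', 'u'->'U'
Result: LRSIKU


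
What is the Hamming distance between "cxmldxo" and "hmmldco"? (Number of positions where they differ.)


String 1: 'cxmldxo'
String 2: 'hmmldco'
Compare each position: pos 0: 'c'!='h', pos 1: 'x'!='m', pos 2: 'm'=='m', pos 3: 'l'=='l', pos 4: 'd'=='d', pos 5: 'x'!='c', pos 6: 'o'=='o'
Differing positions: 3
Hamming distance: 3


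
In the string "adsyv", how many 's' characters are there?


Input string: 'adsyv'
Target character: 's'
Scan each position: s[2]='s'
Matches found at indices: 2
Total: 1


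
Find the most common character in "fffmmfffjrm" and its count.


Input: 'fffmmfffjrm'
Operation: tally each character
Counts: 'f':6, 'j':1, 'm':3, 'r':1
Maximum: 'f' appears 6 times


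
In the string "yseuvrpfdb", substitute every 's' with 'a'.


Input string: 'yseuvrpfdb'
Operation: replace 's' with 'a'
Positions of 's': 1
After replacement: yaeuvrpfdb


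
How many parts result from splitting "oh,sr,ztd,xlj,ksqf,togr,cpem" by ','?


Input string: 'oh,sr,ztd,xlj,ksqf,togr,cpem'
Delimiter: ','
Split result: 'oh', 'sr', 'ztd', 'xlj', 'ksqf', 'togr', 'cpem'
Number of parts: 7


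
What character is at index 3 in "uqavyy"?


Input string: 'uqavyy'
Operation: get character at index 3
Index mapping: s[0]='u', s[1]='q', s[2]='a', s[3]='v'
Result: 'v'


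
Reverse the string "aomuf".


Input string: 'aomuf'
Operation: reverse character order
Original order: 'a' -> 'o' -> 'm' -> 'u' -> 'f'
Reversed order: 'f' -> 'u' -> 'm' -> 'o' -> 'a'
Result: fumoa


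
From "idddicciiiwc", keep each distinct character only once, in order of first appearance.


Input: 'idddicciiiwc'
Operation: keep first occurrence of each character
Scan: s[0]='i' new -> keep; s[1]='d' new -> keep; s[2]='d' seen -> skip; s[3]='d' seen -> skip; s[4]='i' seen -> skip; s[5]='c' new -> keep; s[6]='c' seen -> skip; s[7]='i' seen -> skip; s[8]='i' seen -> skip; s[9]='i' seen -> skip; s[10]='w' new -> keep; s[11]='c' seen -> skip
Result: idcw


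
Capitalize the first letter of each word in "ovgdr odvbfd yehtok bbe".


Input string: 'ovgdr odvbfd yehtok bbe'
Operation: capitalize first letter of each word
Word transformations: 'ovgdr'->'Ovgdr', 'odvbfd'->'Odvbfd', 'yehtok'->'Yehtok', 'bbe'->'Bbe'
Result: Ovgdr Odvbfd Yehtok Bbe


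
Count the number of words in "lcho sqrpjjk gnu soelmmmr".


Input string: 'lcho sqrpjjk gnu soelmmmr'
Operation: split by spaces
Words found: 'lcho', 'sqrpjjk', 'gnu', 'soelmmmr'
Word count: 4


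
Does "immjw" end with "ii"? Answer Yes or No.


Input string: 'immjw'
Suffix to check: 'ii'
Last 2 characters of input: 'jw'
Match: False
Result: No


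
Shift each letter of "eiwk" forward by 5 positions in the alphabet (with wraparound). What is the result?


Input: 'eiwk', shift = 5
Operation: for each letter, (position + 5) mod 26
Mapping: 'e'(4+5=9)->'j', 'i'(8+5=13)->'n', 'w'(22+5=27, 27 mod 26=1)->'b', 'k'(10+5=15)->'p'
Result: jnbp


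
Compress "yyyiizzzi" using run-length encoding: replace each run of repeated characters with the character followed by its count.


Input: 'yyyiizzzi'
Operation: identify consecutive runs
Runs: 'yyy' -> y3, 'ii' -> i2, 'zzz' -> z3, 'i' -> i1
Encoded: y3i2z3i1


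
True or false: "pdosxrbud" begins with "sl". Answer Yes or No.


Input string: 'pdosxrbud'
Prefix to check: 'sl'
First 2 characters of input: 'pd'
Match: False
Result: No


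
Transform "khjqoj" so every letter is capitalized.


Input string: 'khjqoj'
Operation: convert each letter to uppercase
Mapping: 'k'->'K', 'h'->'H', 'j'->'J', 'q'->'Q', 'o'->'O', 'j'->'J'
Result: KHJQOJ


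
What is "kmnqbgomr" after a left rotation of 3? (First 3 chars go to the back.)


Input: 'kmnqbgomr', shift = 3
Operation: split at index 3 and swap parts
Front part s[0:3] = 'kmn'
Back part s[3:] = 'qbgomr'
Rotated = back + front = 'qbgomr' + 'kmn'
Result: qbgomrkmn


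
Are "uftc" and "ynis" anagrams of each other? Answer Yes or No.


String 1: 'uftc' -> sorted: 'cftu'
String 2: 'ynis' -> sorted: 'insy'
Compare sorted forms: 'cftu' != 'insy'
Anagram: No


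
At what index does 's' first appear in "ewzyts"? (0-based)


Input string: 'ewzyts'
Target: 's'
Scanning left to right: s[0]='e', s[1]='w', s[2]='z', s[3]='y', s[4]='t', s[5]='s'
First match at index: 5


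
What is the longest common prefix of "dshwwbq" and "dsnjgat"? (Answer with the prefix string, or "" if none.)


String 1: 'dshwwbq'
String 2: 'dsnjgat'
Compare position by position:
pos 0: 'd' vs 'd' match
pos 1: 's' vs 's' match
pos 2: 'h' vs 'n' differ -> stop
Longest common prefix: "ds" (length 2)


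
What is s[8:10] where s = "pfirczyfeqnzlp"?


Input string: 'pfirczyfeqnzlp'
Operation: slice [8:10]
Extract characters: s[8]='e', s[9]='q'
Result: eq


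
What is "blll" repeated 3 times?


Input string: 'blll'
Operation: repeat 3 times
Concatenation: 'blll' + 'blll' + 'blll'
Result: blllblllblll


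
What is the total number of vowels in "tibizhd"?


Input string: 'tibizhd'
Operation: count vowels (a, e, i, o, u)
Scan: s[0]='t', s[1]='i' (vowel), s[2]='b', s[3]='i' (vowel), s[4]='z', s[5]='h', s[6]='d'
Vowels found: 2
Result: 2


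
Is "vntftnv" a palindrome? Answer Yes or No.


Input string: 'vntftnv'
Reversed: 'vntftnv'
Compare pairs: s[0]='v' vs s[6]='v' (match), s[1]='n' vs s[5]='n' (match), s[2]='t' vs s[4]='t' (match)
Palindrome: Yes


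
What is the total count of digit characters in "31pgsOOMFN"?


Input string: '31pgsOOMFN'
Operation: count digit characters (0-9)
Scan: '3'(digit), '1'(digit), 'p', 'g', 's', 'O', 'O', 'M', 'F', 'N'
Digits found: 2
Result: 2


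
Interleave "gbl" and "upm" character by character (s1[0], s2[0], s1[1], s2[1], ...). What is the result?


String 1: 'gbl'
String 2: 'upm'
Operation: alternate characters
Pairs: 'g'+'u', 'b'+'p', 'l'+'m'
Result: gubplm


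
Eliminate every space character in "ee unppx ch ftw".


Input string: 'ee unppx ch ftw'
Operation: remove all spaces
Words: 'ee', 'unppx', 'ch', 'ftw'
Join without spaces: eeunppxchftw


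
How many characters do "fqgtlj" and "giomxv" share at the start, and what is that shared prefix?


String 1: 'fqgtlj'
String 2: 'giomxv'
Compare position by position:
pos 0: 'f' vs 'g' differ -> stop
Longest common prefix: "" (length 0)


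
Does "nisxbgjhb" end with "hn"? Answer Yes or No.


Input string: 'nisxbgjhb'
Suffix to check: 'hn'
Last 2 characters of input: 'hb'
Match: False
Result: No


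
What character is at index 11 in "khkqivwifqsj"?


Input string: 'khkqivwifqsj'
Operation: get character at index 11
Index mapping: s[0]='k', s[1]='h', s[2]='k', s[3]='q', s[4]='i', s[5]='v', s[6]='w', s[7]='i', s[8]='f', s[9]='q', s[10]='s', s[11]='j'
Result: 'j'


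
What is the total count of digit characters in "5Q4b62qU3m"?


Input string: '5Q4b62qU3m'
Operation: count digit characters (0-9)
Scan: '5'(digit), 'Q', '4'(digit), 'b', '6'(digit), '2'(digit), 'q', 'U', '3'(digit), 'm'
Digits found: 5
Result: 5


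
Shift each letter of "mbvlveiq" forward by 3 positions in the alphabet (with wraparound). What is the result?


Input: 'mbvlveiq', shift = 3
Operation: for each letter, (position + 3) mod 26
Mapping: 'm'(12+3=15)->'p', 'b'(1+3=4)->'e', 'v'(21+3=24)->'y', 'l'(11+3=14)->'o', 'v'(21+3=24)->'y', 'e'(4+3=7)->'h', 'i'(8+3=11)->'l', 'q'(16+3=19)->'t'
Result: peyoyhlt


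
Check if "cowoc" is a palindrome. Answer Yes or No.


Input string: 'cowoc'
Reversed: 'cowoc'
Compare pairs: s[0]='c' vs s[4]='c' (match), s[1]='o' vs s[3]='o' (match)
Palindrome: Yes


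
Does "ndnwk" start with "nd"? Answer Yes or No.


Input string: 'ndnwk'
Prefix to check: 'nd'
First 2 characters of input: 'nd'
Match: True
Result: Yes


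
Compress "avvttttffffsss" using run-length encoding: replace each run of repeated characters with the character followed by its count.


Input: 'avvttttffffsss'
Operation: identify consecutive runs
Runs: 'a' -> a1, 'vv' -> v2, 'tttt' -> t4, 'ffff' -> f4, 'sss' -> s3
Encoded: a1v2t4f4s3


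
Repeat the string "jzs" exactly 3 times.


Input string: 'jzs'
Operation: repeat 3 times
Concatenation: 'jzs' + 'jzs' + 'jzs'
Result: jzsjzsjzs


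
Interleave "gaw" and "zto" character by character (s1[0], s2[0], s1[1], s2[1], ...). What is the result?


String 1: 'gaw'
String 2: 'zto'
Operation: alternate characters
Pairs: 'g'+'z', 'a'+'t', 'w'+'o'
Result: gzatwo


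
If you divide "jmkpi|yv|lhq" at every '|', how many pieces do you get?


Input string: 'jmkpi|yv|lhq'
Delimiter: '|'
Split result: 'jmkpi', 'yv', 'lhq'
Number of parts: 3


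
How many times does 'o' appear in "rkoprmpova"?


Input string: 'rkoprmpova'
Target character: 'o'
Scan each position: s[2]='o', s[7]='o'
Matches found at indices: 2, 7
Total: 2


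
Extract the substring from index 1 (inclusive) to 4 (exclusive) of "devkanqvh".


Input string: 'devkanqvh'
Operation: slice [1:4]
Extract characters: s[1]='e', s[2]='v', s[3]='k'
Result: evk


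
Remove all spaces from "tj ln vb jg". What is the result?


Input string: 'tj ln vb jg'
Operation: remove all spaces
Words: 'tj', 'ln', 'vb', 'jg'
Join without spaces: tjlnvbjg


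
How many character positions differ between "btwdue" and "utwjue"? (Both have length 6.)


String 1: 'btwdue'
String 2: 'utwjue'
Compare each position: pos 0: 'b'!='u', pos 1: 't'=='t', pos 2: 'w'=='w', pos 3: 'd'!='j', pos 4: 'u'=='u', pos 5: 'e'=='e'
Differing positions: 2
Hamming distance: 2


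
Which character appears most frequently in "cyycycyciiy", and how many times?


Input: 'cyycycyciiy'
Operation: tally each character
Counts: 'c':4, 'i':2, 'y':5
Maximum: 'y' appears 5 times


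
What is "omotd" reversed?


Input string: 'omotd'
Operation: reverse character order
Original order: 'o' -> 'm' -> 'o' -> 't' -> 'd'
Reversed order: 'd' -> 't' -> 'o' -> 'm' -> 'o'
Result: dtomo


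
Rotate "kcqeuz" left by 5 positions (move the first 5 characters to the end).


Input: 'kcqeuz', shift = 5
Operation: split at index 5 and swap parts
Front part s[0:5] = 'kcqeu'
Back part s[5:] = 'z'
Rotated = back + front = 'z' + 'kcqeu'
Result: zkcqeu


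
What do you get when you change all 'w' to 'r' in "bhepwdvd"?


Input string: 'bhepwdvd'
Operation: replace 'w' with 'r'
Positions of 'w': 4
After replacement: bheprdvd


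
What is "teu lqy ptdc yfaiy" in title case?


Input string: 'teu lqy ptdc yfaiy'
Operation: capitalize first letter of each word
Word transformations: 'teu'->'Teu', 'lqy'->'Lqy', 'ptdc'->'Ptdc', 'yfaiy'->'Yfaiy'
Result: Teu Lqy Ptdc Yfaiy


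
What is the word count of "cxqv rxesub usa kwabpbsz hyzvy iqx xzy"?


Input string: 'cxqv rxesub usa kwabpbsz hyzvy iqx xzy'
Operation: split by spaces
Words found: 'cxqv', 'rxesub', 'usa', 'kwabpbsz', 'hyzvy', 'iqx', 'xzy'
Word count: 7


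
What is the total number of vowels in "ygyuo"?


Input string: 'ygyuo'
Operation: count vowels (a, e, i, o, u)
Scan: s[0]='y', s[1]='g', s[2]='y', s[3]='u' (vowel), s[4]='o' (vowel)
Vowels found: 2
Result: 2


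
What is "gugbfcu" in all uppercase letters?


Input string: 'gugbfcu'
Operation: convert each letter to uppercase
Mapping: 'g'->'G', 'u'->'U', 'g'->'G', 'b'->'B', 'f'->'F', 'c'->'C', 'u'->'U'
Result: GUGBFCU


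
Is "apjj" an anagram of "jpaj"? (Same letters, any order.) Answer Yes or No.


String 1: 'jpaj' -> sorted: 'ajjp'
String 2: 'apjj' -> sorted: 'ajjp'
Compare sorted forms: 'ajjp' == 'ajjp'
Anagram: Yes


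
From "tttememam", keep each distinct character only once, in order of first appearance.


Input: 'tttememam'
Operation: keep first occurrence of each character
Scan: s[0]='t' new -> keep; s[1]='t' seen -> skip; s[2]='t' seen -> skip; s[3]='e' new -> keep; s[4]='m' new -> keep; s[5]='e' seen -> skip; s[6]='m' seen -> skip; s[7]='a' new -> keep; s[8]='m' seen -> skip
Result: tema


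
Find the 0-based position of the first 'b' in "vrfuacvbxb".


Input string: 'vrfuacvbxb'
Target: 'b'
Scanning left to right: s[0]='v', s[1]='r', s[2]='f', s[3]='u', s[4]='a', s[5]='c', s[6]='v', s[7]='b'
First match at index: 7


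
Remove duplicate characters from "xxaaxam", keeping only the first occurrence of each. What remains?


Input: 'xxaaxam'
Operation: keep first occurrence of each character
Scan: s[0]='x' new -> keep; s[1]='x' seen -> skip; s[2]='a' new -> keep; s[3]='a' seen -> skip; s[4]='x' seen -> skip; s[5]='a' seen -> skip; s[6]='m' new -> keep
Result: xam


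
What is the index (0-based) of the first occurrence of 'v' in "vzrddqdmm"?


Input string: 'vzrddqdmm'
Target: 'v'
Scanning left to right: s[0]='v'
First match at index: 0


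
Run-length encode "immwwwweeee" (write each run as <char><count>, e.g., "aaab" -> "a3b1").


Input: 'immwwwweeee'
Operation: identify consecutive runs
Runs: 'i' -> i1, 'mm' -> m2, 'wwww' -> w4, 'eeee' -> e4
Encoded: i1m2w4e4


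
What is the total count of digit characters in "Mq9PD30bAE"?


Input string: 'Mq9PD30bAE'
Operation: count digit characters (0-9)
Scan: 'M', 'q', '9'(digit), 'P', 'D', '3'(digit), '0'(digit), 'b', 'A', 'E'
Digits found: 3
Result: 3


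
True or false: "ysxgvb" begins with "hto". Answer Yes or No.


Input string: 'ysxgvb'
Prefix to check: 'hto'
First 3 characters of input: 'ysx'
Match: False
Result: No


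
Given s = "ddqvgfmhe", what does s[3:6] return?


Input string: 'ddqvgfmhe'
Operation: slice [3:6]
Extract characters: s[3]='v', s[4]='g', s[5]='f'
Result: vgf


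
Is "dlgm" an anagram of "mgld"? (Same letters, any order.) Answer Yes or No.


String 1: 'mgld' -> sorted: 'dglm'
String 2: 'dlgm' -> sorted: 'dglm'
Compare sorted forms: 'dglm' == 'dglm'
Anagram: Yes


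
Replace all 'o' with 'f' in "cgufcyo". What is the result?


Input string: 'cgufcyo'
Operation: replace 'o' with 'f'
Positions of 'o': 6
After replacement: cgufcyf


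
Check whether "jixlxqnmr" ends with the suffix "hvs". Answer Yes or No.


Input string: 'jixlxqnmr'
Suffix to check: 'hvs'
Last 3 characters of input: 'nmr'
Match: False
Result: No


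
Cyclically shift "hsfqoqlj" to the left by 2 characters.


Input: 'hsfqoqlj', shift = 2
Operation: split at index 2 and swap parts
Front part s[0:2] = 'hs'
Back part s[2:] = 'fqoqlj'
Rotated = back + front = 'fqoqlj' + 'hs'
Result: fqoqljhs


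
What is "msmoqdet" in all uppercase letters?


Input string: 'msmoqdet'
Operation: convert each letter to uppercase
Mapping: 'm'->'M', 's'->'S', 'm'->'M', 'o'->'O', 'q'->'Q', 'd'->'D', 'e'->'E', 't'->'T'
Result: MSMOQDET


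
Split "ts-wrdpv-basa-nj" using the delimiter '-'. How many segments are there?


Input string: 'ts-wrdpv-basa-nj'
Delimiter: '-'
Split result: 'ts', 'wrdpv', 'basa', 'nj'
Number of parts: 4


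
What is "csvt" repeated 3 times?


Input string: 'csvt'
Operation: repeat 3 times
Concatenation: 'csvt' + 'csvt' + 'csvt'
Result: csvtcsvtcsvt


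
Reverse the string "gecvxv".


Input string: 'gecvxv'
Operation: reverse character order
Original order: 'g' -> 'e' -> 'c' -> 'v' -> 'x' -> 'v'
Reversed order: 'v' -> 'x' -> 'v' -> 'c' -> 'e' -> 'g'
Result: vxvceg


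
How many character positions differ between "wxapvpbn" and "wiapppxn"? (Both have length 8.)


String 1: 'wxapvpbn'
String 2: 'wiapppxn'
Compare each position: pos 0: 'w'=='w', pos 1: 'x'!='i', pos 2: 'a'=='a', pos 3: 'p'=='p', pos 4: 'v'!='p', pos 5: 'p'=='p', pos 6: 'b'!='x', pos 7: 'n'=='n'
Differing positions: 3
Hamming distance: 3


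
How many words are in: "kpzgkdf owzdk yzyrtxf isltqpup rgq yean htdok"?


Input string: 'kpzgkdf owzdk yzyrtxf isltqpup rgq yean htdok'
Operation: split by spaces
Words found: 'kpzgkdf', 'owzdk', 'yzyrtxf', 'isltqpup', 'rgq', 'yean', 'htdok'
Word count: 7


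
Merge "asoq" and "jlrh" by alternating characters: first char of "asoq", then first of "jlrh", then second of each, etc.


String 1: 'asoq'
String 2: 'jlrh'
Operation: alternate characters
Pairs: 'a'+'j', 's'+'l', 'o'+'r', 'q'+'h'
Result: ajslorqh


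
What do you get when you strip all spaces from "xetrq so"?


Input string: 'xetrq so'
Operation: remove all spaces
Words: 'xetrq', 'so'
Join without spaces: xetrqso


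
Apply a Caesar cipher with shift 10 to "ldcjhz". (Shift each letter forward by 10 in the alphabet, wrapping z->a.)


Input: 'ldcjhz', shift = 10
Operation: for each letter, (position + 10) mod 26
Mapping: 'l'(11+10=21)->'v', 'd'(3+10=13)->'n', 'c'(2+10=12)->'m', 'j'(9+10=19)->'t', 'h'(7+10=17)->'r', 'z'(25+10=35, 35 mod 26=9)->'j'
Result: vnmtrj


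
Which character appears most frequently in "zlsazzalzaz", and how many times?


Input: 'zlsazzalzaz'
Operation: tally each character
Counts: 'a':3, 'l':2, 's':1, 'z':5
Maximum: 'z' appears 5 times


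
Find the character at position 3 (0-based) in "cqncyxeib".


Input string: 'cqncyxeib'
Operation: get character at index 3
Index mapping: s[0]='c', s[1]='q', s[2]='n', s[3]='c'
Result: 'c'


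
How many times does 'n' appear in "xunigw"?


Input string: 'xunigw'
Target character: 'n'
Scan each position: s[2]='n'
Matches found at indices: 2
Total: 1


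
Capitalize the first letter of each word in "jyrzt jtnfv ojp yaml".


Input string: 'jyrzt jtnfv ojp yaml'
Operation: capitalize first letter of each word
Word transformations: 'jyrzt'->'Jyrzt', 'jtnfv'->'Jtnfv', 'ojp'->'Ojp', 'yaml'->'Yaml'
Result: Jyrzt Jtnfv Ojp Yaml


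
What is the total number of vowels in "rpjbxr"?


Input string: 'rpjbxr'
Operation: count vowels (a, e, i, o, u)
Scan: s[0]='r', s[1]='p', s[2]='j', s[3]='b', s[4]='x', s[5]='r'
Vowels found: 0
Result: 0


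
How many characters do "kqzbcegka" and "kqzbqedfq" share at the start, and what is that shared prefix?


String 1: 'kqzbcegka'
String 2: 'kqzbqedfq'
Compare position by position:
pos 0: 'k' vs 'k' match
pos 1: 'q' vs 'q' match
pos 2: 'z' vs 'z' match
pos 3: 'b' vs 'b' match
pos 4: 'c' vs 'q' differ -> stop
Longest common prefix: "kqzb" (length 4)


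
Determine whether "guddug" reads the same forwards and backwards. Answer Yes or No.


Input string: 'guddug'
Reversed: 'guddug'
Compare pairs: s[0]='g' vs s[5]='g' (match), s[1]='u' vs s[4]='u' (match), s[2]='d' vs s[3]='d' (match)
Palindrome: Yes


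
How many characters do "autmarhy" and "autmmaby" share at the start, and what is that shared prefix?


String 1: 'autmarhy'
String 2: 'autmmaby'
Compare position by position:
pos 0: 'a' vs 'a' match
pos 1: 'u' vs 'u' match
pos 2: 't' vs 't' match
pos 3: 'm' vs 'm' match
pos 4: 'a' vs 'm' differ -> stop
Longest common prefix: "autm" (length 4)


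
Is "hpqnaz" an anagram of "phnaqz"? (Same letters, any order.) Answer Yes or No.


String 1: 'phnaqz' -> sorted: 'ahnpqz'
String 2: 'hpqnaz' -> sorted: 'ahnpqz'
Compare sorted forms: 'ahnpqz' == 'ahnpqz'
Anagram: Yes


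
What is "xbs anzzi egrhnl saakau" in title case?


Input string: 'xbs anzzi egrhnl saakau'
Operation: capitalize first letter of each word
Word transformations: 'xbs'->'Xbs', 'anzzi'->'Anzzi', 'egrhnl'->'Egrhnl', 'saakau'->'Saakau'
Result: Xbs Anzzi Egrhnl Saakau


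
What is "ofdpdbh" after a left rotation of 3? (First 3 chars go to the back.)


Input: 'ofdpdbh', shift = 3
Operation: split at index 3 and swap parts
Front part s[0:3] = 'ofd'
Back part s[3:] = 'pdbh'
Rotated = back + front = 'pdbh' + 'ofd'
Result: pdbhofd


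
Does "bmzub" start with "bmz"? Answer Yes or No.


Input string: 'bmzub'
Prefix to check: 'bmz'
First 3 characters of input: 'bmz'
Match: True
Result: Yes


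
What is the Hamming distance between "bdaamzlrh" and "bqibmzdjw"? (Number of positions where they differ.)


String 1: 'bdaamzlrh'
String 2: 'bqibmzdjw'
Compare each position: pos 0: 'b'=='b', pos 1: 'd'!='q', pos 2: 'a'!='i', pos 3: 'a'!='b', pos 4: 'm'=='m', pos 5: 'z'=='z', pos 6: 'l'!='d', pos 7: 'r'!='j', pos 8: 'h'!='w'
Differing positions: 6
Hamming distance: 6


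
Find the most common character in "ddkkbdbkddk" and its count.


Input: 'ddkkbdbkddk'
Operation: tally each character
Counts: 'b':2, 'd':5, 'k':4
Maximum: 'd' appears 5 times


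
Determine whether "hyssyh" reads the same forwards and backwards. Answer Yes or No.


Input string: 'hyssyh'
Reversed: 'hyssyh'
Compare pairs: s[0]='h' vs s[5]='h' (match), s[1]='y' vs s[4]='y' (match), s[2]='s' vs s[3]='s' (match)
Palindrome: Yes


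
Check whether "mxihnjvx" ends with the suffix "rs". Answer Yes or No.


Input string: 'mxihnjvx'
Suffix to check: 'rs'
Last 2 characters of input: 'vx'
Match: False
Result: No


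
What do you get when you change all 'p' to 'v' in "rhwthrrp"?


Input string: 'rhwthrrp'
Operation: replace 'p' with 'v'
Positions of 'p': 7
After replacement: rhwthrrv


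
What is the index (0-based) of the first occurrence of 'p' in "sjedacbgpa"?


Input string: 'sjedacbgpa'
Target: 'p'
Scanning left to right: s[0]='s', s[1]='j', s[2]='e', s[3]='d', s[4]='a', s[5]='c', s[6]='b', s[7]='g', s[8]='p'
First match at index: 8


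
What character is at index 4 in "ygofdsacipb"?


Input string: 'ygofdsacipb'
Operation: get character at index 4
Index mapping: s[0]='y', s[1]='g', s[2]='o', s[3]='f', s[4]='d'
Result: 'd'


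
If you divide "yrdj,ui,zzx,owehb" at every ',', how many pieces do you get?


Input string: 'yrdj,ui,zzx,owehb'
Delimiter: ','
Split result: 'yrdj', 'ui', 'zzx', 'owehb'
Number of parts: 4


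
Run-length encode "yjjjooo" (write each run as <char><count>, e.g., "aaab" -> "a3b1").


Input: 'yjjjooo'
Operation: identify consecutive runs
Runs: 'y' -> y1, 'jjj' -> j3, 'ooo' -> o3
Encoded: y1j3o3


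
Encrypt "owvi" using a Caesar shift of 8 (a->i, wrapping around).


Input: 'owvi', shift = 8
Operation: for each letter, (position + 8) mod 26
Mapping: 'o'(14+8=22)->'w', 'w'(22+8=30, 30 mod 26=4)->'e', 'v'(21+8=29, 29 mod 26=3)->'d', 'i'(8+8=16)->'q'
Result: wedq


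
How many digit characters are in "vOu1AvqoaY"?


Input string: 'vOu1AvqoaY'
Operation: count digit characters (0-9)
Scan: 'v', 'O', 'u', '1'(digit), 'A', 'v', 'q', 'o', 'a', 'Y'
Digits found: 1
Result: 1


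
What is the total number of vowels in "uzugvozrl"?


Input string: 'uzugvozrl'
Operation: count vowels (a, e, i, o, u)
Scan: s[0]='u' (vowel), s[1]='z', s[2]='u' (vowel), s[3]='g', s[4]='v', s[5]='o' (vowel), s[6]='z', s[7]='r', s[8]='l'
Vowels found: 3
Result: 3


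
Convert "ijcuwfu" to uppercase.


Input string: 'ijcuwfu'
Operation: convert each letter to uppercase
Mapping: 'i'->'I', 'j'->'J', 'c'->'C', 'u'->'U', 'w'->'W', 'f'->'F', 'u'->'U'
Result: IJCUWFU


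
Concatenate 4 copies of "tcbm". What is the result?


Input string: 'tcbm'
Operation: repeat 4 times
Concatenation: 'tcbm' + 'tcbm' + 'tcbm' + 'tcbm'
Result: tcbmtcbmtcbmtcbm


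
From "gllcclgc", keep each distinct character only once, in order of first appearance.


Input: 'gllcclgc'
Operation: keep first occurrence of each character
Scan: s[0]='g' new -> keep; s[1]='l' new -> keep; s[2]='l' seen -> skip; s[3]='c' new -> keep; s[4]='c' seen -> skip; s[5]='l' seen -> skip; s[6]='g' seen -> skip; s[7]='c' seen -> skip
Result: glc


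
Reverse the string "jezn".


Input string: 'jezn'
Operation: reverse character order
Original order: 'j' -> 'e' -> 'z' -> 'n'
Reversed order: 'n' -> 'z' -> 'e' -> 'j'
Result: nzej


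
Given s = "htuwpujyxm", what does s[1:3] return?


Input string: 'htuwpujyxm'
Operation: slice [1:3]
Extract characters: s[1]='t', s[2]='u'
Result: tu


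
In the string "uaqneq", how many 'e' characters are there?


Input string: 'uaqneq'
Target character: 'e'
Scan each position: s[4]='e'
Matches found at indices: 4
Total: 1


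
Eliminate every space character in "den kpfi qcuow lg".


Input string: 'den kpfi qcuow lg'
Operation: remove all spaces
Words: 'den', 'kpfi', 'qcuow', 'lg'
Join without spaces: denkpfiqcuowlg


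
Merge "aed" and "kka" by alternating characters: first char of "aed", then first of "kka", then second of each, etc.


String 1: 'aed'
String 2: 'kka'
Operation: alternate characters
Pairs: 'a'+'k', 'e'+'k', 'd'+'a'
Result: akekda


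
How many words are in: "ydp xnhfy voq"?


Input string: 'ydp xnhfy voq'
Operation: split by spaces
Words found: 'ydp', 'xnhfy', 'voq'
Word count: 3


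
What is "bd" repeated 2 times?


Input string: 'bd'
Operation: repeat 2 times
Concatenation: 'bd' + 'bd'
Result: bdbd


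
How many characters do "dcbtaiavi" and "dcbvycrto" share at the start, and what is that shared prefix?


String 1: 'dcbtaiavi'
String 2: 'dcbvycrto'
Compare position by position:
pos 0: 'd' vs 'd' match
pos 1: 'c' vs 'c' match
pos 2: 'b' vs 'b' match
pos 3: 't' vs 'v' differ -> stop
Longest common prefix: "dcb" (length 3)


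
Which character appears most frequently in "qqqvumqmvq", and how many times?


Input: 'qqqvumqmvq'
Operation: tally each character
Counts: 'm':2, 'q':5, 'u':1, 'v':2
Maximum: 'q' appears 5 times


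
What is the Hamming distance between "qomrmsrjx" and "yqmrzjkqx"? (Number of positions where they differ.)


String 1: 'qomrmsrjx'
String 2: 'yqmrzjkqx'
Compare each position: pos 0: 'q'!='y', pos 1: 'o'!='q', pos 2: 'm'=='m', pos 3: 'r'=='r', pos 4: 'm'!='z', pos 5: 's'!='j', pos 6: 'r'!='k', pos 7: 'j'!='q', pos 8: 'x'=='x'
Differing positions: 6
Hamming distance: 6


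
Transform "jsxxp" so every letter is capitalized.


Input string: 'jsxxp'
Operation: convert each letter to uppercase
Mapping: 'j'->'J', 's'->'S', 'x'->'X', 'x'->'X', 'p'->'P'
Result: JSXXP


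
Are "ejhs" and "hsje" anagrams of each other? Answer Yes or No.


String 1: 'ejhs' -> sorted: 'ehjs'
String 2: 'hsje' -> sorted: 'ehjs'
Compare sorted forms: 'ehjs' == 'ehjs'
Anagram: Yes


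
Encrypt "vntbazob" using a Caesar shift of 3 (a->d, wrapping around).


Input: 'vntbazob', shift = 3
Operation: for each letter, (position + 3) mod 26
Mapping: 'v'(21+3=24)->'y', 'n'(13+3=16)->'q', 't'(19+3=22)->'w', 'b'(1+3=4)->'e', 'a'(0+3=3)->'d', 'z'(25+3=28, 28 mod 26=2)->'c', 'o'(14+3=17)->'r', 'b'(1+3=4)->'e'
Result: yqwedcre


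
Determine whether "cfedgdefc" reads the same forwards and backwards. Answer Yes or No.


Input string: 'cfedgdefc'
Reversed: 'cfedgdefc'
Compare pairs: s[0]='c' vs s[8]='c' (match), s[1]='f' vs s[7]='f' (match), s[2]='e' vs s[6]='e' (match), s[3]='d' vs s[5]='d' (match)
Palindrome: Yes


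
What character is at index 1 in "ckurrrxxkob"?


Input string: 'ckurrrxxkob'
Operation: get character at index 1
Index mapping: s[0]='c', s[1]='k'
Result: 'k'


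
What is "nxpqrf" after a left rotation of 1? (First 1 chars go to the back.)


Input: 'nxpqrf', shift = 1
Operation: split at index 1 and swap parts
Front part s[0:1] = 'n'
Back part s[1:] = 'xpqrf'
Rotated = back + front = 'xpqrf' + 'n'
Result: xpqrfn


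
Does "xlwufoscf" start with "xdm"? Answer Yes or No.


Input string: 'xlwufoscf'
Prefix to check: 'xdm'
First 3 characters of input: 'xlw'
Match: False
Result: No


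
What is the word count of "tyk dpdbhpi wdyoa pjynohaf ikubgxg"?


Input string: 'tyk dpdbhpi wdyoa pjynohaf ikubgxg'
Operation: split by spaces
Words found: 'tyk', 'dpdbhpi', 'wdyoa', 'pjynohaf', 'ikubgxg'
Word count: 5


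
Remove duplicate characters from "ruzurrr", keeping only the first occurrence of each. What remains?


Input: 'ruzurrr'
Operation: keep first occurrence of each character
Scan: s[0]='r' new -> keep; s[1]='u' new -> keep; s[2]='z' new -> keep; s[3]='u' seen -> skip; s[4]='r' seen -> skip; s[5]='r' seen -> skip; s[6]='r' seen -> skip
Result: ruz
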